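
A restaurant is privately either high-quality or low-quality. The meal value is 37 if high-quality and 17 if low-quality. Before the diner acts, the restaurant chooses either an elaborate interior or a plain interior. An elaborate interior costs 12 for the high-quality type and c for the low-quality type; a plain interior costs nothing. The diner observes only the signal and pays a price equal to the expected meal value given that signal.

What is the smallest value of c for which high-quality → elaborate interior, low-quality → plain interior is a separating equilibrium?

Under separation: elaborate interior → high-quality (pays 37); plain interior → low-quality (pays 17).
High-quality: 37 − 12 = 25 ≥ 17 − 0 = 17. Holds regardless of c. ✓
Low-quality: 17 − 0 ≥ 37 − c, so c ≥ 37 − 17 = 20.

20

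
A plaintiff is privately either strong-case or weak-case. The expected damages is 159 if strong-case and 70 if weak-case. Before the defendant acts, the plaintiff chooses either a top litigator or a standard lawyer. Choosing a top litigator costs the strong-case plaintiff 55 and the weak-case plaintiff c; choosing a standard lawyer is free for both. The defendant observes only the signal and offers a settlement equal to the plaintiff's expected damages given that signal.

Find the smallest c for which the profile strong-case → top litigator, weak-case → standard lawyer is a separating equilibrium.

89

Under separation: top litigator → strong-case (pays 159); standard lawyer → weak-case (pays 70).
Strong-case: 159 − 55 = 104 ≥ 70 − 0 = 70. Holds regardless of c. ✓
Weak-case: 70 − 0 ≥ 159 − c, so c ≥ 159 − 70 = 89.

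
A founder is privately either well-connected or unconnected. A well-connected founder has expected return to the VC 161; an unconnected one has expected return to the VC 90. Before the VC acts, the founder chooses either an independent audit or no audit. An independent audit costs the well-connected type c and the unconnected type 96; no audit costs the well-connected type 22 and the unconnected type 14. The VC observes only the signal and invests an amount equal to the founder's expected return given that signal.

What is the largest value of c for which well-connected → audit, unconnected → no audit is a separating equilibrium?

Under separation: audit → well-connected (pays 161); no audit → unconnected (pays 90).
Unconnected: 90 − 14 = 76 ≥ 161 − 96 = 65. Holds regardless of c. ✓
Well-connected: 161 − c ≥ 90 − 22, so c ≤ 161 − 68 = 93.

93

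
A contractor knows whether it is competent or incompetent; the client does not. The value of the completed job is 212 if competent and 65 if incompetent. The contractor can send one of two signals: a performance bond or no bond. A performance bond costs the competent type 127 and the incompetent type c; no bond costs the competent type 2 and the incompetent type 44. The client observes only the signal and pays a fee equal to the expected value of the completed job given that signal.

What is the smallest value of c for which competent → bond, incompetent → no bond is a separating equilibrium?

191

Under separation: bond → competent (pays 212); no bond → incompetent (pays 65).
Competent: 212 − 127 = 85 ≥ 65 − 2 = 63. Holds regardless of c. ✓
Incompetent: 65 − 44 ≥ 212 − c, so c ≥ 212 − 21 = 191.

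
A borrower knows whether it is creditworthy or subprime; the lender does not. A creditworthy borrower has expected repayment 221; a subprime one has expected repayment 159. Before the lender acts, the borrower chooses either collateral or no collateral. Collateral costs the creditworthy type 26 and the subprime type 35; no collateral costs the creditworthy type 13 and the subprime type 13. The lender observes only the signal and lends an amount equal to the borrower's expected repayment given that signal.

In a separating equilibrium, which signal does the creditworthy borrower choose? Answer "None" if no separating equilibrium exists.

None

Try creditworthy → collateral, subprime → no collateral:
  If types separate, collateral earns payment 221 and no collateral earns 159.
  Creditworthy: collateral gives 221 − 26 = 195; no collateral gives 159 − 13 = 146. No deviation. ✓
  Subprime: no collateral gives 159 − 13 = 146; collateral gives 221 − 35 = 186. Would deviate. ✗
Try creditworthy → no collateral, subprime → collateral:
  If types separate, no collateral earns payment 221 and collateral earns 159.
  Creditworthy: no collateral gives 221 − 13 = 208; collateral gives 159 − 26 = 133. No deviation. ✓
  Subprime: collateral gives 159 − 35 = 124; no collateral gives 221 − 13 = 208. Would deviate. ✗
Neither assignment is incentive-compatible.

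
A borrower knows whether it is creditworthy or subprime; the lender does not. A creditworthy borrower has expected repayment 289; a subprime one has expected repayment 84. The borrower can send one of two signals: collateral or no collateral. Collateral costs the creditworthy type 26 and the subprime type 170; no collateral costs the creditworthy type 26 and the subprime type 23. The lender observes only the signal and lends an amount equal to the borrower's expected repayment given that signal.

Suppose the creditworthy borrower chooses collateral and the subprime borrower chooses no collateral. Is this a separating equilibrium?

Under separation the lender infers type exactly: collateral → creditworthy (pays 289), no collateral → subprime (pays 84).
Creditworthy: collateral gives 289 − 26 = 263; no collateral gives 84 − 26 = 58. No deviation. ✓
Subprime: no collateral gives 84 − 23 = 61; collateral gives 289 − 170 = 119. Would deviate. ✗

No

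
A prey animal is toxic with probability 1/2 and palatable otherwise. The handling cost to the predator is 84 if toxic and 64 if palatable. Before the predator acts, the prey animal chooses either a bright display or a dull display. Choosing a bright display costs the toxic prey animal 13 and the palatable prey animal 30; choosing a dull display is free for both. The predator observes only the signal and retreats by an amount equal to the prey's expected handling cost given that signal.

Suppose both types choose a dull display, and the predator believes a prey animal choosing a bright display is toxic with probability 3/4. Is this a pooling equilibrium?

At the pooled signal (dull display) the predator holds the prior 1/2 and pays 1/2·84 + 1/2·64 = 74. Off-path (bright display) belief 3/4 gives 3/4·84 + 1/4·64 = 79.
Toxic: dull display gives 74 − 0 = 74; bright display gives 79 − 13 = 66. Stays. ✓
Palatable: dull display gives 74 − 0 = 74; bright display gives 79 − 30 = 49. Stays. ✓

Yes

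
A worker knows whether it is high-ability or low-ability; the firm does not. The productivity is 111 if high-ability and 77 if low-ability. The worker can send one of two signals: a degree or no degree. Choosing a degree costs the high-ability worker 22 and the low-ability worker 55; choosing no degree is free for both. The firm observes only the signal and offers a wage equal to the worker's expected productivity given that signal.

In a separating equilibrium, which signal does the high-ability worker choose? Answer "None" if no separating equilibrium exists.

Try high-ability → degree, low-ability → no degree:
  Under separation the firm infers type exactly: degree → high-ability (pays 111), no degree → low-ability (pays 77).
  High-ability: degree gives 111 − 22 = 89; no degree gives 77 − 0 = 77. No deviation. ✓
  Low-ability: no degree gives 77 − 0 = 77; degree gives 111 − 55 = 56. No deviation. ✓
Both hold — the high-ability type sends degree.

degree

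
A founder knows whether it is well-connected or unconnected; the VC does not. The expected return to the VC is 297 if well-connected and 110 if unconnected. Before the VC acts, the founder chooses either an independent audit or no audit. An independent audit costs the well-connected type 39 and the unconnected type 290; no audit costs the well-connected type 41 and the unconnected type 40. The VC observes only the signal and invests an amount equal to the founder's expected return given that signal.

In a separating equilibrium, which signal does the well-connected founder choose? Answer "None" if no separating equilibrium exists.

Try well-connected → audit, unconnected → no audit:
  If types separate, audit earns payment 297 and no audit earns 110.
  Well-connected: audit gives 297 − 39 = 258; no audit gives 110 − 41 = 69. No deviation. ✓
  Unconnected: no audit gives 110 − 40 = 70; audit gives 297 − 290 = 7. No deviation. ✓
Both hold — the well-connected type sends audit.

audit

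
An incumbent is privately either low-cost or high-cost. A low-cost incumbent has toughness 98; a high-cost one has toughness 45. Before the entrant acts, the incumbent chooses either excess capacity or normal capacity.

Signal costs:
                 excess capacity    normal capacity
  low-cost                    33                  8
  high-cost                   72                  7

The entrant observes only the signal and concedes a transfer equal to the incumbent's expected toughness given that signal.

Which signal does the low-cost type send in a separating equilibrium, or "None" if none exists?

Try low-cost → excess capacity, high-cost → normal capacity:
  If types separate, excess capacity earns payment 98 and normal capacity earns 45.
  Low-cost: excess capacity gives 98 − 33 = 65; normal capacity gives 45 − 8 = 37. No deviation. ✓
  High-cost: normal capacity gives 45 − 7 = 38; excess capacity gives 98 − 72 = 26. No deviation. ✓
Both hold — the low-cost type sends excess capacity.

excess capacity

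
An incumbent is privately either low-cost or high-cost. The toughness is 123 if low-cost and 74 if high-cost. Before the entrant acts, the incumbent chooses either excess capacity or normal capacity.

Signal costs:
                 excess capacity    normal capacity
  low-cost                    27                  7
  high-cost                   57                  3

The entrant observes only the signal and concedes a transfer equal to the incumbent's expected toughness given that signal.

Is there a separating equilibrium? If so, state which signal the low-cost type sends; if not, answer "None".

excess capacity

Try low-cost → excess capacity, high-cost → normal capacity:
  If types separate, excess capacity earns payment 123 and normal capacity earns 74.
  Low-cost: excess capacity gives 123 − 27 = 96; normal capacity gives 74 − 7 = 67. No deviation. ✓
  High-cost: normal capacity gives 74 − 3 = 71; excess capacity gives 123 − 57 = 66. No deviation. ✓
Both hold — the low-cost type sends excess capacity.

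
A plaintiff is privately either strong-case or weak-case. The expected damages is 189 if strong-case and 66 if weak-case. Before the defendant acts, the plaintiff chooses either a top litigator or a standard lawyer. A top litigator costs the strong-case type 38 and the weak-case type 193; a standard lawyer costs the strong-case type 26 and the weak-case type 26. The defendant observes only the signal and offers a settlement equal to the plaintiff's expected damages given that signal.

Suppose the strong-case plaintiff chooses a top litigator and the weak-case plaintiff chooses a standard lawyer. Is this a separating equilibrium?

Yes

If types separate, top litigator earns payment 189 and standard lawyer earns 66.
Strong-case: top litigator gives 189 − 38 = 151; standard lawyer gives 66 − 26 = 40. No deviation. ✓
Weak-case: standard lawyer gives 66 − 26 = 40; top litigator gives 189 − 193 = -4. No deviation. ✓
Neither type gains from mimicking the other.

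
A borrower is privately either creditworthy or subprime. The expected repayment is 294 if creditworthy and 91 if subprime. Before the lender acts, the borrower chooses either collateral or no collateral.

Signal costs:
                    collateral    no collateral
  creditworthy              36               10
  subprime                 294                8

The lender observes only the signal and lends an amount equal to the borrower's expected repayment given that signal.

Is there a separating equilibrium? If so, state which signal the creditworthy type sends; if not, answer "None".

Try creditworthy → collateral, subprime → no collateral:
  If types separate, collateral earns payment 294 and no collateral earns 91.
  Creditworthy: collateral gives 294 − 36 = 258; no collateral gives 91 − 10 = 81. No deviation. ✓
  Subprime: no collateral gives 91 − 8 = 83; collateral gives 294 − 294 = 0. No deviation. ✓
Both hold — the creditworthy type sends collateral.

collateral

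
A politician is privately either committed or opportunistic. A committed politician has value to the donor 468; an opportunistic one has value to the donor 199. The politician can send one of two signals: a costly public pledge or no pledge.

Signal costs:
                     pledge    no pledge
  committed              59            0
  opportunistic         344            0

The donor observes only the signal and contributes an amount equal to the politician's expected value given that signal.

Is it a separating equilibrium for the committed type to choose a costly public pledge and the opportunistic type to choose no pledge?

Yes

Under separation the donor infers type exactly: pledge → committed (pays 468), no pledge → opportunistic (pays 199).
Committed: pledge gives 468 − 59 = 409; no pledge gives 199 − 0 = 199. No deviation. ✓
Opportunistic: no pledge gives 199 − 0 = 199; pledge gives 468 − 344 = 124. No deviation. ✓
Neither type gains from mimicking the other.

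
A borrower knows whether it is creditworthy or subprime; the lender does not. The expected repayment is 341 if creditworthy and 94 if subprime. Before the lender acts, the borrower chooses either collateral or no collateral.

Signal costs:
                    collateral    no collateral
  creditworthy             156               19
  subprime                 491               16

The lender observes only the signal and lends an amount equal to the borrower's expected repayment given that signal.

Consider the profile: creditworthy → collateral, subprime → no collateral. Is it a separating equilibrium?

Under separation the lender infers type exactly: collateral → creditworthy (pays 341), no collateral → subprime (pays 94).
Creditworthy: collateral gives 341 − 156 = 185; no collateral gives 94 − 19 = 75. No deviation. ✓
Subprime: no collateral gives 94 − 16 = 78; collateral gives 341 − 491 = -150. No deviation. ✓
Neither type gains from mimicking the other.

Yes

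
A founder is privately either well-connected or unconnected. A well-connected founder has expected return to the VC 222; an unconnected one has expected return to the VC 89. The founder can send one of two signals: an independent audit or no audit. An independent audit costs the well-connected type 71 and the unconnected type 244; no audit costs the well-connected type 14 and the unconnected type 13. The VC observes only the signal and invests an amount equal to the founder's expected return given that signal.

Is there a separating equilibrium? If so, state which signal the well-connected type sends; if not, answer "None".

Try well-connected → audit, unconnected → no audit:
  If types separate, audit earns payment 222 and no audit earns 89.
  Well-connected: audit gives 222 − 71 = 151; no audit gives 89 − 14 = 75. No deviation. ✓
  Unconnected: no audit gives 89 − 13 = 76; audit gives 222 − 244 = -22. No deviation. ✓
Both hold — the well-connected type sends audit.

audit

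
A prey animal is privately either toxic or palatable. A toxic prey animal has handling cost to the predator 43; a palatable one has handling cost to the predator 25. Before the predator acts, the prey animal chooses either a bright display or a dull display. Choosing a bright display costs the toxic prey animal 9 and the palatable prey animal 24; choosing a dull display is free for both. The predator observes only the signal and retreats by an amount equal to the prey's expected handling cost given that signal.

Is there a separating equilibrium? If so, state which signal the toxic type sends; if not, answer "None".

bright display

Try toxic → bright display, palatable → dull display:
  If types separate, bright display earns payment 43 and dull display earns 25.
  Toxic: bright display gives 43 − 9 = 34; dull display gives 25 − 0 = 25. No deviation. ✓
  Palatable: dull display gives 25 − 0 = 25; bright display gives 43 − 24 = 19. No deviation. ✓
Both hold — the toxic type sends bright display.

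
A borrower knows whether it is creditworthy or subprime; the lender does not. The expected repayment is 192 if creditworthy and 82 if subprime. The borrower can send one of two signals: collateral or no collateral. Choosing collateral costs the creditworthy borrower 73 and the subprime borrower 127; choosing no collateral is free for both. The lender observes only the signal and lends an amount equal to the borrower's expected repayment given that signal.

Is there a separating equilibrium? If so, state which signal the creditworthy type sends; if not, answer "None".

collateral

Try creditworthy → collateral, subprime → no collateral:
  If types separate, collateral earns payment 192 and no collateral earns 82.
  Creditworthy: collateral gives 192 − 73 = 119; no collateral gives 82 − 0 = 82. No deviation. ✓
  Subprime: no collateral gives 82 − 0 = 82; collateral gives 192 − 127 = 65. No deviation. ✓
Both hold — the creditworthy type sends collateral.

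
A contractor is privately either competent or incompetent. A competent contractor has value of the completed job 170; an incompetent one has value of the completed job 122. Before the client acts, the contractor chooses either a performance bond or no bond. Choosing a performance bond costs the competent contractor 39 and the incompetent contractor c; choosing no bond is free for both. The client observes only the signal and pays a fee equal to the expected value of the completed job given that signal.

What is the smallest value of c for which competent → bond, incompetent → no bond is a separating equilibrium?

48

Under separation: bond → competent (pays 170); no bond → incompetent (pays 122).
Competent: 170 − 39 = 131 ≥ 122 − 0 = 122. Holds regardless of c. ✓
Incompetent: 122 − 0 ≥ 170 − c, so c ≥ 170 − 122 = 48.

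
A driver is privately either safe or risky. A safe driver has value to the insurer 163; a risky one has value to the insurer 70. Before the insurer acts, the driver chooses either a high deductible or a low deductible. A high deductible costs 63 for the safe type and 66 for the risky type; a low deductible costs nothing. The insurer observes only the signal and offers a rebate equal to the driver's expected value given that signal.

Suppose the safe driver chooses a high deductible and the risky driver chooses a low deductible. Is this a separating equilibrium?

If types separate, high deductible earns payment 163 and low deductible earns 70.
Safe: high deductible gives 163 − 63 = 100; low deductible gives 70 − 0 = 70. No deviation. ✓
Risky: low deductible gives 70 − 0 = 70; high deductible gives 163 − 66 = 97. Would deviate. ✗

No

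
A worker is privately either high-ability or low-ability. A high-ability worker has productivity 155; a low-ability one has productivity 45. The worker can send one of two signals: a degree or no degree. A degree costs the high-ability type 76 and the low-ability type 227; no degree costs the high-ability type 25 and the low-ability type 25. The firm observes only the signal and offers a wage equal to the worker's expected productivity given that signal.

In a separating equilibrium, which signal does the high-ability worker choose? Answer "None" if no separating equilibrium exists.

degree

Try high-ability → degree, low-ability → no degree:
  If types separate, degree earns payment 155 and no degree earns 45.
  High-ability: degree gives 155 − 76 = 79; no degree gives 45 − 25 = 20. No deviation. ✓
  Low-ability: no degree gives 45 − 25 = 20; degree gives 155 − 227 = -72. No deviation. ✓
Both hold — the high-ability type sends degree.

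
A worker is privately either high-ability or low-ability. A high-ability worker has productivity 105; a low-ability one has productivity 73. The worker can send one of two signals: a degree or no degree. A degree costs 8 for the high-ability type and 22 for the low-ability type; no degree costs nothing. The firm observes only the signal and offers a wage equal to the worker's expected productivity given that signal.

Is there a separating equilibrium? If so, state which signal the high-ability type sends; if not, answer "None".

None

Try high-ability → degree, low-ability → no degree:
  If types separate, degree earns payment 105 and no degree earns 73.
  High-ability: degree gives 105 − 8 = 97; no degree gives 73 − 0 = 73. No deviation. ✓
  Low-ability: no degree gives 73 − 0 = 73; degree gives 105 − 22 = 83. Would deviate. ✗
Try high-ability → no degree, low-ability → degree:
  If types separate, no degree earns payment 105 and degree earns 73.
  High-ability: no degree gives 105 − 0 = 105; degree gives 73 − 8 = 65. No deviation. ✓
  Low-ability: degree gives 73 − 22 = 51; no degree gives 105 − 0 = 105. Would deviate. ✗
Neither assignment is incentive-compatible.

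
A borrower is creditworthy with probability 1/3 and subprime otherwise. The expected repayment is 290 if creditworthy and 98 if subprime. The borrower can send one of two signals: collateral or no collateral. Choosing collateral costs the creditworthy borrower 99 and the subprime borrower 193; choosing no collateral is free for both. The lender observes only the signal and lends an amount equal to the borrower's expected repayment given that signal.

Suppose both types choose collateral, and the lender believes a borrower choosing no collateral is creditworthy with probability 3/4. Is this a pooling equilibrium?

At the pooled signal (collateral) the lender holds the prior 1/3 and pays 1/3·290 + 2/3·98 = 162. Off-path (no collateral) belief 3/4 gives 3/4·290 + 1/4·98 = 242.
Creditworthy: collateral gives 162 − 99 = 63; no collateral gives 242 − 0 = 242. Deviates. ✗
Subprime: collateral gives 162 − 193 = -31; no collateral gives 242 − 0 = 242. Deviates. ✗

No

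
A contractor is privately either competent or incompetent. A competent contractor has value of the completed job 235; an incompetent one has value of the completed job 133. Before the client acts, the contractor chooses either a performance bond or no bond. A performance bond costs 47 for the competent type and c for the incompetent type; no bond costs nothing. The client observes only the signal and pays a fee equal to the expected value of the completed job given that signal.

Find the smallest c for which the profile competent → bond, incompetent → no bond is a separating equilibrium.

102

Under separation: bond → competent (pays 235); no bond → incompetent (pays 133).
Competent: 235 − 47 = 188 ≥ 133 − 0 = 133. Holds regardless of c. ✓
Incompetent: 133 − 0 ≥ 235 − c, so c ≥ 235 − 133 = 102.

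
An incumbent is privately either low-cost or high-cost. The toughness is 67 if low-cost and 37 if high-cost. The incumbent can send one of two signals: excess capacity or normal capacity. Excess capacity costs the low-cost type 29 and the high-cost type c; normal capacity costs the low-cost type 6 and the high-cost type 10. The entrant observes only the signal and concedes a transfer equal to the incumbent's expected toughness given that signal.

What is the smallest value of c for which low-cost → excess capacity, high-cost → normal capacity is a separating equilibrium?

40

Under separation: excess capacity → low-cost (pays 67); normal capacity → high-cost (pays 37).
Low-cost: 67 − 29 = 38 ≥ 37 − 6 = 31. Holds regardless of c. ✓
High-cost: 37 − 10 ≥ 67 − c, so c ≥ 67 − 27 = 40.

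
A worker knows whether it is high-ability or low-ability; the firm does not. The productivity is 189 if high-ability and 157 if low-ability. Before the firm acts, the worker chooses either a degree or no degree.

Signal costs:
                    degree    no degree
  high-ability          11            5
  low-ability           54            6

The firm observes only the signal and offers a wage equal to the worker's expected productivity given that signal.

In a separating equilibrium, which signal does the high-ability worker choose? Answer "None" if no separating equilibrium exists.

Try high-ability → degree, low-ability → no degree:
  If types separate, degree earns payment 189 and no degree earns 157.
  High-ability: degree gives 189 − 11 = 178; no degree gives 157 − 5 = 152. No deviation. ✓
  Low-ability: no degree gives 157 − 6 = 151; degree gives 189 − 54 = 135. No deviation. ✓
Both hold — the high-ability type sends degree.

degree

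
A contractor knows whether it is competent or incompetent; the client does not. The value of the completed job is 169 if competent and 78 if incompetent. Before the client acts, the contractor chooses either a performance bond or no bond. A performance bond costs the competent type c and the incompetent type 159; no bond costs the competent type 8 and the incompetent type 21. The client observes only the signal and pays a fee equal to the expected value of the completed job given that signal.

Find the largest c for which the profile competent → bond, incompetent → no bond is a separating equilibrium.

Under separation: bond → competent (pays 169); no bond → incompetent (pays 78).
Incompetent: 78 − 21 = 57 ≥ 169 − 159 = 10. Holds regardless of c. ✓
Competent: 169 − c ≥ 78 − 8, so c ≤ 169 − 70 = 99.

99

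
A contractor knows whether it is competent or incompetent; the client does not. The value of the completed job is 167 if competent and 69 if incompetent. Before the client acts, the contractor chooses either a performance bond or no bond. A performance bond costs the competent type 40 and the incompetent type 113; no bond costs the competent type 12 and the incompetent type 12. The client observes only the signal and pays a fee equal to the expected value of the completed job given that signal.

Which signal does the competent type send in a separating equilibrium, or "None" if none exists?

Try competent → bond, incompetent → no bond:
  If types separate, bond earns payment 167 and no bond earns 69.
  Competent: bond gives 167 − 40 = 127; no bond gives 69 − 12 = 57. No deviation. ✓
  Incompetent: no bond gives 69 − 12 = 57; bond gives 167 − 113 = 54. No deviation. ✓
Both hold — the competent type sends bond.

bond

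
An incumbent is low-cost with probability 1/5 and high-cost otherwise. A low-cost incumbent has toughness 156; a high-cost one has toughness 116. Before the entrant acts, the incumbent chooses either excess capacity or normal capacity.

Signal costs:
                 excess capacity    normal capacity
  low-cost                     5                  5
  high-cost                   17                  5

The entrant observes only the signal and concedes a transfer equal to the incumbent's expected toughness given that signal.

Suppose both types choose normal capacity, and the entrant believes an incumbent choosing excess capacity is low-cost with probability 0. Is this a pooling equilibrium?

Yes

At the pooled signal (normal capacity) the entrant holds the prior 1/5 and pays 1/5·156 + 4/5·116 = 124. Off-path (excess capacity) belief 0 gives 0·156 + 1·116 = 116.
Low-cost: normal capacity gives 124 − 5 = 119; excess capacity gives 116 − 5 = 111. Stays. ✓
High-cost: normal capacity gives 124 − 5 = 119; excess capacity gives 116 − 17 = 99. Stays. ✓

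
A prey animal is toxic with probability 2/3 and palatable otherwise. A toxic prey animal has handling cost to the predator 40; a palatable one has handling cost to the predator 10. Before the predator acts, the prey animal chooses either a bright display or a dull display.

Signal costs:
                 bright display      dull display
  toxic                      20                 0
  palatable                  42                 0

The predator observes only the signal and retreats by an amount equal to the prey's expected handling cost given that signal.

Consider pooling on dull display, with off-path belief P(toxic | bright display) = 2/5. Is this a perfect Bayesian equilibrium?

At the pooled signal (dull display) the predator holds the prior 2/3 and pays 2/3·40 + 1/3·10 = 30. Off-path (bright display) belief 2/5 gives 2/5·40 + 3/5·10 = 22.
Toxic: dull display gives 30 − 0 = 30; bright display gives 22 − 20 = 2. Stays. ✓
Palatable: dull display gives 30 − 0 = 30; bright display gives 22 − 42 = -20. Stays. ✓

Yes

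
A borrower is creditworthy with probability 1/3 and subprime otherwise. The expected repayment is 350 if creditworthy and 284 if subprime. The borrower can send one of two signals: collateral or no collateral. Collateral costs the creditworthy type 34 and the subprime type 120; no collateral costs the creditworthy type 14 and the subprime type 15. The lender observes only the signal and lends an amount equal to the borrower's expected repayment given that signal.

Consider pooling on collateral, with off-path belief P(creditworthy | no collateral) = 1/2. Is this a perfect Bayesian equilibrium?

At the pooled signal (collateral) the lender holds the prior 1/3 and pays 1/3·350 + 2/3·284 = 306. Off-path (no collateral) belief 1/2 gives 1/2·350 + 1/2·284 = 317.
Creditworthy: collateral gives 306 − 34 = 272; no collateral gives 317 − 14 = 303. Deviates. ✗
Subprime: collateral gives 306 − 120 = 186; no collateral gives 317 − 15 = 302. Deviates. ✗

No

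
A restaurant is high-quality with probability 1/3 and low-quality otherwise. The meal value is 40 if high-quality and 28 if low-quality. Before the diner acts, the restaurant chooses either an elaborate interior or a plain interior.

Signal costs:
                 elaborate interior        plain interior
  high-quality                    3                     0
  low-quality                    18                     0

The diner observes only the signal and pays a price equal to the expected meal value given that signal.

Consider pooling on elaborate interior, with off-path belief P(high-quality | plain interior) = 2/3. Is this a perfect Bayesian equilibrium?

No

On the equilibrium path (elaborate interior) the diner holds the prior 1/3 and pays 1/3·40 + 2/3·28 = 32. Off-path (plain interior) belief 2/3 gives 2/3·40 + 1/3·28 = 36.
High-quality: elaborate interior gives 32 − 3 = 29; plain interior gives 36 − 0 = 36. Deviates. ✗
Low-quality: elaborate interior gives 32 − 18 = 14; plain interior gives 36 − 0 = 36. Deviates. ✗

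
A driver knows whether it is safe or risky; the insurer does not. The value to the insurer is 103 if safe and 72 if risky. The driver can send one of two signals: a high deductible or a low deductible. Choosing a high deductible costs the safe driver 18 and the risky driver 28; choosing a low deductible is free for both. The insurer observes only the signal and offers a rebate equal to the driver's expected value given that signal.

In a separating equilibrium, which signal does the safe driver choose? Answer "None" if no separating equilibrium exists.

Try safe → high deductible, risky → low deductible:
  If types separate, high deductible earns payment 103 and low deductible earns 72.
  Safe: high deductible gives 103 − 18 = 85; low deductible gives 72 − 0 = 72. No deviation. ✓
  Risky: low deductible gives 72 − 0 = 72; high deductible gives 103 − 28 = 75. Would deviate. ✗
Try safe → low deductible, risky → high deductible:
  If types separate, low deductible earns payment 103 and high deductible earns 72.
  Safe: low deductible gives 103 − 0 = 103; high deductible gives 72 − 18 = 54. No deviation. ✓
  Risky: high deductible gives 72 − 28 = 44; low deductible gives 103 − 0 = 103. Would deviate. ✗
Neither assignment is incentive-compatible.

None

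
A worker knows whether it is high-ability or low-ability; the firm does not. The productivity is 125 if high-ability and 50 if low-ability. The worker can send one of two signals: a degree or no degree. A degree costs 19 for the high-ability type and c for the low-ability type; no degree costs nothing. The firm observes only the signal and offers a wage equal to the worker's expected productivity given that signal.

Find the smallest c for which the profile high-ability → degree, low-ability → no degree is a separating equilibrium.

75

Under separation: degree → high-ability (pays 125); no degree → low-ability (pays 50).
High-ability: 125 − 19 = 106 ≥ 50 − 0 = 50. Holds regardless of c. ✓
Low-ability: 50 − 0 ≥ 125 − c, so c ≥ 125 − 50 = 75.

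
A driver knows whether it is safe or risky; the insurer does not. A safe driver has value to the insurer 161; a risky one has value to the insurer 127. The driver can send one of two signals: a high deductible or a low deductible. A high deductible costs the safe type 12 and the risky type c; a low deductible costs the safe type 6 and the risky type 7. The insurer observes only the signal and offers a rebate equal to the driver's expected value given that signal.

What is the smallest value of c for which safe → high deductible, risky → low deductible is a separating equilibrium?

Under separation: high deductible → safe (pays 161); low deductible → risky (pays 127).
Safe: 161 − 12 = 149 ≥ 127 − 6 = 121. Holds regardless of c. ✓
Risky: 127 − 7 ≥ 161 − c, so c ≥ 161 − 120 = 41.

41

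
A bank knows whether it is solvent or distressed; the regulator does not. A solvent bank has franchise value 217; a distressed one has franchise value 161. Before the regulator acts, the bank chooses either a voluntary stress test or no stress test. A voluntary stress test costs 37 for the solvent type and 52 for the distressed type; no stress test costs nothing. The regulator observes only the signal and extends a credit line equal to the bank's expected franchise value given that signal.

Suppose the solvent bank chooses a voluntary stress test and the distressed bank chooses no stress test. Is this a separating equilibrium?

No

Under separation the regulator infers type exactly: stress test → solvent (pays 217), no stress test → distressed (pays 161).
Solvent: stress test gives 217 − 37 = 180; no stress test gives 161 − 0 = 161. No deviation. ✓
Distressed: no stress test gives 161 − 0 = 161; stress test gives 217 − 52 = 165. Would deviate. ✗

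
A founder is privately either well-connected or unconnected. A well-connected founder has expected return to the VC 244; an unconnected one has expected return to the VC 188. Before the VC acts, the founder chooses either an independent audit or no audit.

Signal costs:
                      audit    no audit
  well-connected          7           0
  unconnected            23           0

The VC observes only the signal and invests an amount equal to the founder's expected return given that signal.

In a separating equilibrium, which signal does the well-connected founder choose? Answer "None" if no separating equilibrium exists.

Try well-connected → audit, unconnected → no audit:
  Under separation the VC infers type exactly: audit → well-connected (pays 244), no audit → unconnected (pays 188).
  Well-connected: audit gives 244 − 7 = 237; no audit gives 188 − 0 = 188. No deviation. ✓
  Unconnected: no audit gives 188 − 0 = 188; audit gives 244 − 23 = 221. Would deviate. ✗
Try well-connected → no audit, unconnected → audit:
  Under separation the VC infers type exactly: no audit → well-connected (pays 244), audit → unconnected (pays 188).
  Well-connected: no audit gives 244 − 0 = 244; audit gives 188 − 7 = 181. No deviation. ✓
  Unconnected: audit gives 188 − 23 = 165; no audit gives 244 − 0 = 244. Would deviate. ✗
Neither assignment is incentive-compatible.

None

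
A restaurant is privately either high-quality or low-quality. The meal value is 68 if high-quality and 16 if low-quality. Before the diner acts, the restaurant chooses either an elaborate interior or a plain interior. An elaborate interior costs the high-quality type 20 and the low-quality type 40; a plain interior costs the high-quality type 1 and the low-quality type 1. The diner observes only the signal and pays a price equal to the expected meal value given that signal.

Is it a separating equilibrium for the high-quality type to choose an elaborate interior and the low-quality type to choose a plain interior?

Under separation the diner infers type exactly: elaborate interior → high-quality (pays 68), plain interior → low-quality (pays 16).
High-quality: elaborate interior gives 68 − 20 = 48; plain interior gives 16 − 1 = 15. No deviation. ✓
Low-quality: plain interior gives 16 − 1 = 15; elaborate interior gives 68 − 40 = 28. Would deviate. ✗

No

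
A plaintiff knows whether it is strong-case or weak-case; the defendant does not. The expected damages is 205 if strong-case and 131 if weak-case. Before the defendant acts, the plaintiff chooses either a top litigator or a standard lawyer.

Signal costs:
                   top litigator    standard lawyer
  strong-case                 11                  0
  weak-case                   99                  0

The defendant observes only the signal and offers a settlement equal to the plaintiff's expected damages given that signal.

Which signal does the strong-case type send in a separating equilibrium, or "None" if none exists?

top litigator

Try strong-case → top litigator, weak-case → standard lawyer:
  If types separate, top litigator earns payment 205 and standard lawyer earns 131.
  Strong-case: top litigator gives 205 − 11 = 194; standard lawyer gives 131 − 0 = 131. No deviation. ✓
  Weak-case: standard lawyer gives 131 − 0 = 131; top litigator gives 205 − 99 = 106. No deviation. ✓
Both hold — the strong-case type sends top litigator.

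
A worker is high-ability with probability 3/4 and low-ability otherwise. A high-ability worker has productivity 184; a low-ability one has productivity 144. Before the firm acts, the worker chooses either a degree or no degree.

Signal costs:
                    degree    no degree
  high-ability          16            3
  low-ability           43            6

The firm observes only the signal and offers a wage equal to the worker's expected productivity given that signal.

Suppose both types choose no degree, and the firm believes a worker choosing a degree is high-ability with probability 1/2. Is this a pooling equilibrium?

At the pooled signal (no degree) the firm holds the prior 3/4 and pays 3/4·184 + 1/4·144 = 174. Off-path (degree) belief 1/2 gives 1/2·184 + 1/2·144 = 164.
High-ability: no degree gives 174 − 3 = 171; degree gives 164 − 16 = 148. Stays. ✓
Low-ability: no degree gives 174 − 6 = 168; degree gives 164 − 43 = 121. Stays. ✓

Yes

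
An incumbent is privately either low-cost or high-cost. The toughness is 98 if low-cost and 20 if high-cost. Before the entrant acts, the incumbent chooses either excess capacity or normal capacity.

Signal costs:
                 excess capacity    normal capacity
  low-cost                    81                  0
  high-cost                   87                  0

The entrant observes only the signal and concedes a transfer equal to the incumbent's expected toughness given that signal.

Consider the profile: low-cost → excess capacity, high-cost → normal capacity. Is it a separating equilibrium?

If types separate, excess capacity earns payment 98 and normal capacity earns 20.
Low-cost: excess capacity gives 98 − 81 = 17; normal capacity gives 20 − 0 = 20. Would deviate. ✗
High-cost: normal capacity gives 20 − 0 = 20; excess capacity gives 98 − 87 = 11. No deviation. ✓

No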